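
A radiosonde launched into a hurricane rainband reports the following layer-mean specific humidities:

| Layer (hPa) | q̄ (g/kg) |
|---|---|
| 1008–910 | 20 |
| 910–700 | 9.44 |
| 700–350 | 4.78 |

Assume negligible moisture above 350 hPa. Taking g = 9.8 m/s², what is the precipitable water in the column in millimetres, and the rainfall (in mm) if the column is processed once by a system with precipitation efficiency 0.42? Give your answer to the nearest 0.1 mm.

PW ≈ 57.3 mm; rainfall ≈ 24.1 mm

Precipitable water is the column-integrated vapour mass per unit area: PW = (1/g) Σ q̄ Δp, with q in kg/kg and Δp in Pa (1 kg/m² of water = 1 mm).
Layer 1008–910 hPa: Δp = 98 hPa = 9800 Pa, q̄ = 0.02 kg/kg → 0.02 × 9800 / 9.8 = 20.00 mm
Layer 910–700 hPa: Δp = 210 hPa = 21000 Pa, q̄ = 0.00944 kg/kg → 0.00944 × 21000 / 9.8 = 20.23 mm
Layer 700–350 hPa: Δp = 350 hPa = 35000 Pa, q̄ = 0.00478 kg/kg → 0.00478 × 35000 / 9.8 = 17.07 mm
PW = 20.00 + 20.23 + 17.07 = 57.30 ≈ 57.3 mm.
Rainfall = ε × PW = 0.42 × 57.3 = 24.1 mm.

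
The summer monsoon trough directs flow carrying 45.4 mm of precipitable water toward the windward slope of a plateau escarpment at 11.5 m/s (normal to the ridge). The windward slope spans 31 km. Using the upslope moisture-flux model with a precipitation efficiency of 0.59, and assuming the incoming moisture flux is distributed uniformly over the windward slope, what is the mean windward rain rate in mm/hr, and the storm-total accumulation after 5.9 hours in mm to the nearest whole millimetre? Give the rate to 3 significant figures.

Incoming column moisture flux per unit ridge length: F = V × PW = 11.5 × 45.4 = 522.1 mm·m/s.
Spread over the 31 km slope with efficiency ε = 0.59: R = ε·F/W = 0.59 × 522.1 / 31000 m = 9.937e-03 mm/s.
R = 9.937e-03 × 3600 = 35.8 mm/hr.
Over 5.9 h: total = 35.8 × 5.9 = 211.22 ≈ 211 mm.

R ≈ 35.8 mm/hr; total ≈ 211 mm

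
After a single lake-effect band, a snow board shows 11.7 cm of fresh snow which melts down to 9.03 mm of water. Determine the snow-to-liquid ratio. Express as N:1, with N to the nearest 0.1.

ratio ≈ 13.0

Ratio = snow depth / SWE = 117 mm / 9.03 mm = 13.0, i.e. 13.0:1.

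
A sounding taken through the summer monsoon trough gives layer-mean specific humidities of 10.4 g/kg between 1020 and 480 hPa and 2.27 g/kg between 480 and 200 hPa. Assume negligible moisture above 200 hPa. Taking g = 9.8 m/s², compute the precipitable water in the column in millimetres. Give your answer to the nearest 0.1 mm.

PW ≈ 63.8 mm

Precipitable water is the column-integrated vapour mass per unit area: PW = (1/g) Σ q̄ Δp, with q in kg/kg and Δp in Pa (1 kg/m² of water = 1 mm).
Layer 1020–480 hPa: Δp = 540 hPa = 54000 Pa, q̄ = 0.0104 kg/kg → 0.0104 × 54000 / 9.8 = 57.31 mm
Layer 480–200 hPa: Δp = 280 hPa = 28000 Pa, q̄ = 0.00227 kg/kg → 0.00227 × 28000 / 9.8 = 6.49 mm
PW = 57.31 + 6.49 = 63.80 ≈ 63.8 mm.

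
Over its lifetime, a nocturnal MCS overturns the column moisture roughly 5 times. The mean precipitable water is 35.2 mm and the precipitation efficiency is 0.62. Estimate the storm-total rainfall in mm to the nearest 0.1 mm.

rainfall ≈ 109.1 mm

Each cycle deposits ε × PW = 0.62 × 35.2 = 21.824 mm.
Over 5 cycles: 5 × 21.824 = 109.1 mm.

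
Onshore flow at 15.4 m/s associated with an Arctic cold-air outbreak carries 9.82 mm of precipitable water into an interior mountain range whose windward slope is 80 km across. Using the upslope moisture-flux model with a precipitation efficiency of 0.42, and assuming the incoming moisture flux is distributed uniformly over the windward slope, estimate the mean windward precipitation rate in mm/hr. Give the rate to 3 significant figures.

Incoming column moisture flux per unit ridge length: F = V × PW = 15.4 × 9.82 = 151.228 mm·m/s.
Spread over the 80 km slope with efficiency ε = 0.42: R = ε·F/W = 0.42 × 151.228 / 80000 m = 7.939e-04 mm/s.
R = 7.939e-04 × 3600 = 2.86 mm/hr.

R ≈ 2.86 mm/hr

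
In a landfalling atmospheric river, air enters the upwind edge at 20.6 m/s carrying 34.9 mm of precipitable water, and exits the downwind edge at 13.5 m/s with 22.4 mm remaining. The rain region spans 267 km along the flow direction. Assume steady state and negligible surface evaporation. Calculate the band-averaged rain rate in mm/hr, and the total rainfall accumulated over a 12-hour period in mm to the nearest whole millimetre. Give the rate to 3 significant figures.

R ≈ 5.62 mm/hr; total ≈ 67 mm

Column moisture flux per unit crosswind length is F = V × PW.
Inflow: F_in = 20.6 × 34.9 = 718.94 mm·m/s
Outflow: F_out = 13.5 × 22.4 = 302.4 mm·m/s
Steady-state rate R = (F_in − F_out)/L = (718.94 − 302.4) / 267000 m = 1.560e-03 mm/s.
R = 1.560e-03 × 3600 = 5.62 mm/hr.
Over 12 h: total = 5.62 × 12 = 67.44 ≈ 67 mm.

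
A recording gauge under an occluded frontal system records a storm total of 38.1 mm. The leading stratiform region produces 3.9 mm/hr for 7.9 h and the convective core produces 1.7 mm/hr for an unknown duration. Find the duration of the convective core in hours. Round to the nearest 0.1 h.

duration ≈ 4.3 h

Known phases: 3.9 × 7.9 = 30.81 mm.
Remaining depth = 38.1 − 30.81 = 7.29 mm.
Duration = 7.29 / 1.7 = 4.3 h.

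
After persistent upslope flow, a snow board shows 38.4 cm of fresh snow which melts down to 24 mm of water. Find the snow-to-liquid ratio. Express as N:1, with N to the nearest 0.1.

Ratio = snow depth / SWE = 384 mm / 24 mm = 16.0, i.e. 16.0:1.

ratio ≈ 16.0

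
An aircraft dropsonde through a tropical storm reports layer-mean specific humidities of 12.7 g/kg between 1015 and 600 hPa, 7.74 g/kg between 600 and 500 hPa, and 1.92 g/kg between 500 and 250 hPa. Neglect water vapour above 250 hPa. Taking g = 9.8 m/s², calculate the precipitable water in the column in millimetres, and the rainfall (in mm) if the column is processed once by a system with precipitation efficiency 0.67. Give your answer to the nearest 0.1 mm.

PW ≈ 66.6 mm; rainfall ≈ 44.6 mm

Precipitable water is the column-integrated vapour mass per unit area: PW = (1/g) Σ q̄ Δp, with q in kg/kg and Δp in Pa (1 kg/m² of water = 1 mm).
Layer 1015–600 hPa: Δp = 415 hPa = 41500 Pa, q̄ = 0.0127 kg/kg → 0.0127 × 41500 / 9.8 = 53.78 mm
Layer 600–500 hPa: Δp = 100 hPa = 10000 Pa, q̄ = 0.00774 kg/kg → 0.00774 × 10000 / 9.8 = 7.90 mm
Layer 500–250 hPa: Δp = 250 hPa = 25000 Pa, q̄ = 0.00192 kg/kg → 0.00192 × 25000 / 9.8 = 4.90 mm
PW = 53.78 + 7.90 + 4.90 = 66.58 ≈ 66.6 mm.
Rainfall = ε × PW = 0.67 × 66.6 = 44.6 mm.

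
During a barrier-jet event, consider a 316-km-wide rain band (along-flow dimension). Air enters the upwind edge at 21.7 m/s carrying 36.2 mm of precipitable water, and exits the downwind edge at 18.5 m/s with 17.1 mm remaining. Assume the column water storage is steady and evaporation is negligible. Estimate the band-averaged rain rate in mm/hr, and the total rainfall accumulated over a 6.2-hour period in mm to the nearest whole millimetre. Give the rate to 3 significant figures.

R ≈ 5.35 mm/hr; total ≈ 33 mm

Column moisture flux per unit crosswind length is F = V × PW.
Inflow: F_in = 21.7 × 36.2 = 785.54 mm·m/s
Outflow: F_out = 18.5 × 17.1 = 316.35 mm·m/s
Steady-state rate R = (F_in − F_out)/L = (785.54 − 316.35) / 316000 m = 1.485e-03 mm/s.
R = 1.485e-03 × 3600 = 5.35 mm/hr.
Over 6.2 h: total = 5.35 × 6.2 = 33.17 ≈ 33 mm.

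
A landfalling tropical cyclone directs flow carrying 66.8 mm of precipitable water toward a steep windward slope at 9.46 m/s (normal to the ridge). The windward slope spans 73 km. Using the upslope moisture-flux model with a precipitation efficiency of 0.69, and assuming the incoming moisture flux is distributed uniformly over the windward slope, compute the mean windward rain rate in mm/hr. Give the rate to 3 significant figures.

Incoming column moisture flux per unit ridge length: F = V × PW = 9.46 × 66.8 = 631.928 mm·m/s.
Spread over the 73 km slope with efficiency ε = 0.69: R = ε·F/W = 0.69 × 631.928 / 73000 m = 5.973e-03 mm/s.
R = 5.973e-03 × 3600 = 21.5 mm/hr.

R ≈ 21.5 mm/hr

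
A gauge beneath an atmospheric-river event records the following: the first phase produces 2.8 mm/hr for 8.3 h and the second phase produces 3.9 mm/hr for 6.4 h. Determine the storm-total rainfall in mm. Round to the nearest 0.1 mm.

total ≈ 48.2 mm

Total = Σ Rᵢ Δtᵢ = 2.8 × 8.3 + 3.9 × 6.4
      = 23.24 + 24.96 = 48.2 mm.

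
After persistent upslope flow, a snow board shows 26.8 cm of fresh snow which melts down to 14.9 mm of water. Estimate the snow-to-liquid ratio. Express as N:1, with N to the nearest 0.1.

Ratio = snow depth / SWE = 268 mm / 14.9 mm = 18.0, i.e. 18.0:1.

ratio ≈ 18.0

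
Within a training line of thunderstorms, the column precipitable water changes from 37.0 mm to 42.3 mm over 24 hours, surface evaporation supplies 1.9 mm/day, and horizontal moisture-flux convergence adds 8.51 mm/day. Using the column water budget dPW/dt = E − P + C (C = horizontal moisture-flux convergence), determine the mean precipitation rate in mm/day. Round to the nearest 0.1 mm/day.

P ≈ 5.1 mm/day

dPW/dt = (42.3 − 37.0) mm / (24/24 day) = +5.300 mm/day.
P = E + C − dPW/dt = 1.9 + (8.51) − (+5.300) = 5.1 mm/day.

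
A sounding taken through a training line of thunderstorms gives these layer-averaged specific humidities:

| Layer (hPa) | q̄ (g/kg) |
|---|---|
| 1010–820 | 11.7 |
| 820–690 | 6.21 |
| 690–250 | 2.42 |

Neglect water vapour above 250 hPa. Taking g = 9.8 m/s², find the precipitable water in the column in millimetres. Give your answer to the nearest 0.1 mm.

Precipitable water is the column-integrated vapour mass per unit area: PW = (1/g) Σ q̄ Δp, with q in kg/kg and Δp in Pa (1 kg/m² of water = 1 mm).
Layer 1010–820 hPa: Δp = 190 hPa = 19000 Pa, q̄ = 0.0117 kg/kg → 0.0117 × 19000 / 9.8 = 22.68 mm
Layer 820–690 hPa: Δp = 130 hPa = 13000 Pa, q̄ = 0.00621 kg/kg → 0.00621 × 13000 / 9.8 = 8.24 mm
Layer 690–250 hPa: Δp = 440 hPa = 44000 Pa, q̄ = 0.00242 kg/kg → 0.00242 × 44000 / 9.8 = 10.87 mm
PW = 22.68 + 8.24 + 10.87 = 41.79 ≈ 41.8 mm.

PW ≈ 41.8 mm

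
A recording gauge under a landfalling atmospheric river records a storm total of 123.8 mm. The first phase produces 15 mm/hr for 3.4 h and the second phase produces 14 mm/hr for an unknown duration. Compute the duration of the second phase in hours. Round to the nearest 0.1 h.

Known phases: 15 × 3.4 = 51 mm.
Remaining depth = 123.8 − 51 = 72.8 mm.
Duration = 72.8 / 14 = 5.2 h.

duration ≈ 5.2 h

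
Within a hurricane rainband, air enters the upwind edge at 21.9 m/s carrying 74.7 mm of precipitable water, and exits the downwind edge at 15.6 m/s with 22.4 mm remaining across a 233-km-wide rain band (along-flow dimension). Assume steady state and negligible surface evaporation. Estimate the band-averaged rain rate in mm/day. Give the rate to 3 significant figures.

Column moisture flux per unit crosswind length is F = V × PW.
Inflow: F_in = 21.9 × 74.7 = 1635.93 mm·m/s
Outflow: F_out = 15.6 × 22.4 = 349.44 mm·m/s
Steady-state rate R = (F_in − F_out)/L = (1635.93 − 349.44) / 233000 m = 5.521e-03 mm/s.
R = 5.521e-03 × 3600 × 24 = 477 mm/day.

R ≈ 477 mm/day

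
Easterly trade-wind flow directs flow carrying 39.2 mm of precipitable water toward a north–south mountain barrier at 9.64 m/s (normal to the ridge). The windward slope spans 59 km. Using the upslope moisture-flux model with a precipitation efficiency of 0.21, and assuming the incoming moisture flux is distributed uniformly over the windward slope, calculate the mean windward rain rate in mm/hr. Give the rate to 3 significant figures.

R ≈ 4.84 mm/hr

Incoming column moisture flux per unit ridge length: F = V × PW = 9.64 × 39.2 = 377.888 mm·m/s.
Spread over the 59 km slope with efficiency ε = 0.21: R = ε·F/W = 0.21 × 377.888 / 59000 m = 1.345e-03 mm/s.
R = 1.345e-03 × 3600 = 4.84 mm/hr.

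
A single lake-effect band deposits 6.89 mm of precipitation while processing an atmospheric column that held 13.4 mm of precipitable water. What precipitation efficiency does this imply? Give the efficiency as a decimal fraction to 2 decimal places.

ε = precipitation / PW = 6.89 / 13.4 = 0.51.

ε ≈ 0.51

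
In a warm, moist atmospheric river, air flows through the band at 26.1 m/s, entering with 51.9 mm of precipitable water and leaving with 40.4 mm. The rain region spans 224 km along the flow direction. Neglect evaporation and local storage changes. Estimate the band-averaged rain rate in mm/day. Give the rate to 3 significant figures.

Column moisture flux per unit crosswind length is F = V × PW.
Inflow: F_in = 26.1 × 51.9 = 1354.59 mm·m/s
Outflow: F_out = 26.1 × 40.4 = 1054.44 mm·m/s
Steady-state rate R = (F_in − F_out)/L = (1354.59 − 1054.44) / 224000 m = 1.340e-03 mm/s.
R = 1.340e-03 × 3600 × 24 = 116 mm/day.

R ≈ 116 mm/day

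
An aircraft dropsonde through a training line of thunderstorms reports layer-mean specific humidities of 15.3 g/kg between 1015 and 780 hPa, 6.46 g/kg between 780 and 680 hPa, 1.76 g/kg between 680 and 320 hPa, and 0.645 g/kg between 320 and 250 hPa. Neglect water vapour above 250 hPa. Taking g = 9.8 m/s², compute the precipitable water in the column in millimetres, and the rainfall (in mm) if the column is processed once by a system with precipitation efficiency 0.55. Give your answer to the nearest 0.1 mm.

Precipitable water is the column-integrated vapour mass per unit area: PW = (1/g) Σ q̄ Δp, with q in kg/kg and Δp in Pa (1 kg/m² of water = 1 mm).
Layer 1015–780 hPa: Δp = 235 hPa = 23500 Pa, q̄ = 0.0153 kg/kg → 0.0153 × 23500 / 9.8 = 36.69 mm
Layer 780–680 hPa: Δp = 100 hPa = 10000 Pa, q̄ = 0.00646 kg/kg → 0.00646 × 10000 / 9.8 = 6.59 mm
Layer 680–320 hPa: Δp = 360 hPa = 36000 Pa, q̄ = 0.00176 kg/kg → 0.00176 × 36000 / 9.8 = 6.47 mm
Layer 320–250 hPa: Δp = 70 hPa = 7000 Pa, q̄ = 0.000645 kg/kg → 0.000645 × 7000 / 9.8 = 0.46 mm
PW = 36.69 + 6.59 + 6.47 + 0.46 = 50.21 ≈ 50.2 mm.
Rainfall = ε × PW = 0.55 × 50.2 = 27.6 mm.

PW ≈ 50.2 mm; rainfall ≈ 27.6 mm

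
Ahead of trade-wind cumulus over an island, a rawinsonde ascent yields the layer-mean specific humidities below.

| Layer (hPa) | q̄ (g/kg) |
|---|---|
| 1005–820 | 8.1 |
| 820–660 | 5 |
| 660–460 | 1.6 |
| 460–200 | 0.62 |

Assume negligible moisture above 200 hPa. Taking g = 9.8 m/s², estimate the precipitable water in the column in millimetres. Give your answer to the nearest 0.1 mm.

PW ≈ 28.4 mm

Precipitable water is the column-integrated vapour mass per unit area: PW = (1/g) Σ q̄ Δp, with q in kg/kg and Δp in Pa (1 kg/m² of water = 1 mm).
Layer 1005–820 hPa: Δp = 185 hPa = 18500 Pa, q̄ = 0.0081 kg/kg → 0.0081 × 18500 / 9.8 = 15.29 mm
Layer 820–660 hPa: Δp = 160 hPa = 16000 Pa, q̄ = 0.005 kg/kg → 0.005 × 16000 / 9.8 = 8.16 mm
Layer 660–460 hPa: Δp = 200 hPa = 20000 Pa, q̄ = 0.0016 kg/kg → 0.0016 × 20000 / 9.8 = 3.27 mm
Layer 460–200 hPa: Δp = 260 hPa = 26000 Pa, q̄ = 0.00062 kg/kg → 0.00062 × 26000 / 9.8 = 1.64 mm
PW = 15.29 + 8.16 + 3.27 + 1.64 = 28.36 ≈ 28.4 mm.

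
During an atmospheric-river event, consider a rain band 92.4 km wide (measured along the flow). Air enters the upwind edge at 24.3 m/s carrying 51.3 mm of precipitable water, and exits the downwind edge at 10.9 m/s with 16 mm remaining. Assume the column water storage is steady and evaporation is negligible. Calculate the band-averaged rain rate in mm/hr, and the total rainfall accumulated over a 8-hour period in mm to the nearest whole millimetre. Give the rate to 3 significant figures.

Column moisture flux per unit crosswind length is F = V × PW.
Inflow: F_in = 24.3 × 51.3 = 1246.59 mm·m/s
Outflow: F_out = 10.9 × 16 = 174.4 mm·m/s
Steady-state rate R = (F_in − F_out)/L = (1246.59 − 174.4) / 92400 m = 1.160e-02 mm/s.
R = 1.160e-02 × 3600 = 41.8 mm/hr.
Over 8 h: total = 41.8 × 8 = 334.4 ≈ 334 mm.

R ≈ 41.8 mm/hr; total ≈ 334 mm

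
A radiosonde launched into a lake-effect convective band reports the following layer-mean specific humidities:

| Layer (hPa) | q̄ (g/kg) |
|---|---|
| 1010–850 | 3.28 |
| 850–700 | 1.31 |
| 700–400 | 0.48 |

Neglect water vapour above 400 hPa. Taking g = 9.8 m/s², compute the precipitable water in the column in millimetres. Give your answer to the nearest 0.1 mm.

Precipitable water is the column-integrated vapour mass per unit area: PW = (1/g) Σ q̄ Δp, with q in kg/kg and Δp in Pa (1 kg/m² of water = 1 mm).
Layer 1010–850 hPa: Δp = 160 hPa = 16000 Pa, q̄ = 0.00328 kg/kg → 0.00328 × 16000 / 9.8 = 5.36 mm
Layer 850–700 hPa: Δp = 150 hPa = 15000 Pa, q̄ = 0.00131 kg/kg → 0.00131 × 15000 / 9.8 = 2.01 mm
Layer 700–400 hPa: Δp = 300 hPa = 30000 Pa, q̄ = 0.00048 kg/kg → 0.00048 × 30000 / 9.8 = 1.47 mm
PW = 5.36 + 2.01 + 1.47 = 8.84 ≈ 8.8 mm.

PW ≈ 8.8 mm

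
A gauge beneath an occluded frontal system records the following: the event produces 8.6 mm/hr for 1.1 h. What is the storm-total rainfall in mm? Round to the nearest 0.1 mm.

Total = Σ Rᵢ Δtᵢ = 8.6 × 1.1
      = 9.46 = 9.5 mm.

total ≈ 9.5 mm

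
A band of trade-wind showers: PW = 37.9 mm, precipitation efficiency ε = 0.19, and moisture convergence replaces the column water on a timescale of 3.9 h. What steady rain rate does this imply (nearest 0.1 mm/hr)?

Each overturning extracts ε × PW = 0.19 × 37.9 = 7.201 mm.
Rate = ε·PW / τ = 7.201 / 3.9 h = 1.8 mm/hr.

R ≈ 1.8 mm/hr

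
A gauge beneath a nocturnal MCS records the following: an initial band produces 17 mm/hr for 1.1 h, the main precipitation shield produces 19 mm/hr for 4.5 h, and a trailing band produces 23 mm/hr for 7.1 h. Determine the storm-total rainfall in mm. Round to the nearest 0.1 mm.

Total = Σ Rᵢ Δtᵢ = 17 × 1.1 + 19 × 4.5 + 23 × 7.1
      = 18.7 + 85.5 + 163.3 = 267.5 mm.

total ≈ 267.5 mm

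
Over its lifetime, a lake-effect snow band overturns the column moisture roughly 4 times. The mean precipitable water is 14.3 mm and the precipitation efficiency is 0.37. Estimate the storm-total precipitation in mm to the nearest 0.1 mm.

Each cycle deposits ε × PW = 0.37 × 14.3 = 5.291 mm.
Over 4 cycles: 4 × 5.291 = 21.2 mm.

precipitation ≈ 21.2 mm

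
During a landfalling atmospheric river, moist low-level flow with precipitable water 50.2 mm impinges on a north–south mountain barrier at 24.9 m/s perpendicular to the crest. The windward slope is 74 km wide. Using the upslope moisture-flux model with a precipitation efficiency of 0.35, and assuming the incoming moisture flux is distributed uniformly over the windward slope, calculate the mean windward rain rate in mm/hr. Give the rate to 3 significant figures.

R ≈ 21.3 mm/hr

Incoming column moisture flux per unit ridge length: F = V × PW = 24.9 × 50.2 = 1249.98 mm·m/s.
Spread over the 74 km slope with efficiency ε = 0.35: R = ε·F/W = 0.35 × 1249.98 / 74000 m = 5.912e-03 mm/s.
R = 5.912e-03 × 3600 = 21.3 mm/hr.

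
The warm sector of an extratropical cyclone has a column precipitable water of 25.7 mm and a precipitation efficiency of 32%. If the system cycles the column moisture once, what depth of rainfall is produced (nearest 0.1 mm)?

rainfall ≈ 8.2 mm

Rainfall = ε × PW = 0.32 × 25.7 = 8.2 mm.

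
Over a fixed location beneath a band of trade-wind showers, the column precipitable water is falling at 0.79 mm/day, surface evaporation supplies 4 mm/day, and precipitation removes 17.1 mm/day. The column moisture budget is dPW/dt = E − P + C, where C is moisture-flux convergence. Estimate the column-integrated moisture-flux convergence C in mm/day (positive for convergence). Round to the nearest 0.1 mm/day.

C ≈ 12.3 mm/day

dPW/dt = -0.79 mm/day.
C = dPW/dt − E + P = (-0.79) − 4 + 17.1 = 12.3 mm/day.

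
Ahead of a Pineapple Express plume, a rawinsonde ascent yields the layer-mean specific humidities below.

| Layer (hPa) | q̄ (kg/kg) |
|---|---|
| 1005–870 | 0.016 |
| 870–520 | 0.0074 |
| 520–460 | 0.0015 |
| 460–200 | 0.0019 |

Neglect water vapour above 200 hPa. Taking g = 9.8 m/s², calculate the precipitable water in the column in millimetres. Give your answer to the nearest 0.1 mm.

Precipitable water is the column-integrated vapour mass per unit area: PW = (1/g) Σ q̄ Δp, with q in kg/kg and Δp in Pa (1 kg/m² of water = 1 mm).
Layer 1005–870 hPa: Δp = 135 hPa = 13500 Pa, q̄ = 0.016 kg/kg → 0.016 × 13500 / 9.8 = 22.04 mm
Layer 870–520 hPa: Δp = 350 hPa = 35000 Pa, q̄ = 0.0074 kg/kg → 0.0074 × 35000 / 9.8 = 26.43 mm
Layer 520–460 hPa: Δp = 60 hPa = 6000 Pa, q̄ = 0.0015 kg/kg → 0.0015 × 6000 / 9.8 = 0.92 mm
Layer 460–200 hPa: Δp = 260 hPa = 26000 Pa, q̄ = 0.0019 kg/kg → 0.0019 × 26000 / 9.8 = 5.04 mm
PW = 22.04 + 26.43 + 0.92 + 5.04 = 54.43 ≈ 54.4 mm.

PW ≈ 54.4 mm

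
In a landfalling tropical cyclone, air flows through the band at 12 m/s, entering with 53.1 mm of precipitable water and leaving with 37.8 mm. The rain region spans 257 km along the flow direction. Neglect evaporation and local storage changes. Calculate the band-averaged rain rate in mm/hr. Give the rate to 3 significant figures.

Column moisture flux per unit crosswind length is F = V × PW.
Inflow: F_in = 12 × 53.1 = 637.2 mm·m/s
Outflow: F_out = 12 × 37.8 = 453.6 mm·m/s
Steady-state rate R = (F_in − F_out)/L = (637.2 − 453.6) / 257000 m = 7.144e-04 mm/s.
R = 7.144e-04 × 3600 = 2.57 mm/hr.

R ≈ 2.57 mm/hr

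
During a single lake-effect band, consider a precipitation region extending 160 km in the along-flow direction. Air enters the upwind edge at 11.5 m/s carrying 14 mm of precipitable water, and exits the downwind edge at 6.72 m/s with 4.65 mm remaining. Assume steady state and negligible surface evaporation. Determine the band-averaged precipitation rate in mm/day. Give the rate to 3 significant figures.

Column moisture flux per unit crosswind length is F = V × PW.
Inflow: F_in = 11.5 × 14 = 161 mm·m/s
Outflow: F_out = 6.72 × 4.65 = 31.248 mm·m/s
Steady-state rate R = (F_in − F_out)/L = (161 − 31.248) / 160000 m = 8.110e-04 mm/s.
R = 8.110e-04 × 3600 × 24 = 70.1 mm/day.

R ≈ 70.1 mm/day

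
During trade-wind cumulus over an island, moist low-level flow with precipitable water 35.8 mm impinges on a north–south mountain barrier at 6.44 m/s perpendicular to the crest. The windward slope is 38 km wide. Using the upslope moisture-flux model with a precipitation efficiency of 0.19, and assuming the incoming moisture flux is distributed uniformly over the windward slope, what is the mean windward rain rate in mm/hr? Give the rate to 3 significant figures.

Incoming column moisture flux per unit ridge length: F = V × PW = 6.44 × 35.8 = 230.552 mm·m/s.
Spread over the 38 km slope with efficiency ε = 0.19: R = ε·F/W = 0.19 × 230.552 / 38000 m = 1.153e-03 mm/s.
R = 1.153e-03 × 3600 = 4.15 mm/hr.

R ≈ 4.15 mm/hr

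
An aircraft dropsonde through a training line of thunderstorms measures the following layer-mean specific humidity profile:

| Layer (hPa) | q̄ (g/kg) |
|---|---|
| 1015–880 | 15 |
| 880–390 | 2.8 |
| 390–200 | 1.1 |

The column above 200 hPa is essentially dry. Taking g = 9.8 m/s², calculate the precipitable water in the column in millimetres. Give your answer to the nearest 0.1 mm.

PW ≈ 36.8 mm

Precipitable water is the column-integrated vapour mass per unit area: PW = (1/g) Σ q̄ Δp, with q in kg/kg and Δp in Pa (1 kg/m² of water = 1 mm).
Layer 1015–880 hPa: Δp = 135 hPa = 13500 Pa, q̄ = 0.015 kg/kg → 0.015 × 13500 / 9.8 = 20.66 mm
Layer 880–390 hPa: Δp = 490 hPa = 49000 Pa, q̄ = 0.0028 kg/kg → 0.0028 × 49000 / 9.8 = 14.00 mm
Layer 390–200 hPa: Δp = 190 hPa = 19000 Pa, q̄ = 0.0011 kg/kg → 0.0011 × 19000 / 9.8 = 2.13 mm
PW = 20.66 + 14.00 + 2.13 = 36.79 ≈ 36.8 mm.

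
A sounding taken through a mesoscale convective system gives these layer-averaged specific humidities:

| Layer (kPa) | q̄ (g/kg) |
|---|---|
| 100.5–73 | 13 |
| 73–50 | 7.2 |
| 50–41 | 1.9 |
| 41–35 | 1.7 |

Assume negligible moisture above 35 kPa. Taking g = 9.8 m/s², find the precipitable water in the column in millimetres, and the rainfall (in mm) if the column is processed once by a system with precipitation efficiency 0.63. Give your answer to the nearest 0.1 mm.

Precipitable water is the column-integrated vapour mass per unit area: PW = (1/g) Σ q̄ Δp, with q in kg/kg and Δp in Pa (1 kg/m² of water = 1 mm).
Layer 100.5–73 kPa: Δp = 275 hPa = 27500 Pa, q̄ = 0.013 kg/kg → 0.013 × 27500 / 9.8 = 36.48 mm
Layer 73–50 kPa: Δp = 230 hPa = 23000 Pa, q̄ = 0.0072 kg/kg → 0.0072 × 23000 / 9.8 = 16.90 mm
Layer 50–41 kPa: Δp = 90 hPa = 9000 Pa, q̄ = 0.0019 kg/kg → 0.0019 × 9000 / 9.8 = 1.74 mm
Layer 41–35 kPa: Δp = 60 hPa = 6000 Pa, q̄ = 0.0017 kg/kg → 0.0017 × 6000 / 9.8 = 1.04 mm
PW = 36.48 + 16.90 + 1.74 + 1.04 = 56.16 ≈ 56.2 mm.
Rainfall = ε × PW = 0.63 × 56.2 = 35.4 mm.

PW ≈ 56.2 mm; rainfall ≈ 35.4 mm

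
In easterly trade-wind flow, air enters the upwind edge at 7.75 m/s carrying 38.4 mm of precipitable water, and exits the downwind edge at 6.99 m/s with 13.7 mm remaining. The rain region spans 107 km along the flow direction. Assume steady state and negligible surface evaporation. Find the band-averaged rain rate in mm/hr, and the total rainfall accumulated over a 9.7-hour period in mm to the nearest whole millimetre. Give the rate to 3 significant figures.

R ≈ 6.79 mm/hr; total ≈ 66 mm

Column moisture flux per unit crosswind length is F = V × PW.
Inflow: F_in = 7.75 × 38.4 = 297.6 mm·m/s
Outflow: F_out = 6.99 × 13.7 = 95.763 mm·m/s
Steady-state rate R = (F_in − F_out)/L = (297.6 − 95.763) / 107000 m = 1.886e-03 mm/s.
R = 1.886e-03 × 3600 = 6.79 mm/hr.
Over 9.7 h: total = 6.79 × 9.7 = 65.863 ≈ 66 mm.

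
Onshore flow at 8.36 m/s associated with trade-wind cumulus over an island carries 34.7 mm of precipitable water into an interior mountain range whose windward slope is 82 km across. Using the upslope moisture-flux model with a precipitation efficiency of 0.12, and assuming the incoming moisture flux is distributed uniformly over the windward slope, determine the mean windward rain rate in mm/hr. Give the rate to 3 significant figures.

Incoming column moisture flux per unit ridge length: F = V × PW = 8.36 × 34.7 = 290.092 mm·m/s.
Spread over the 82 km slope with efficiency ε = 0.12: R = ε·F/W = 0.12 × 290.092 / 82000 m = 4.245e-04 mm/s.
R = 4.245e-04 × 3600 = 1.53 mm/hr.

R ≈ 1.53 mm/hr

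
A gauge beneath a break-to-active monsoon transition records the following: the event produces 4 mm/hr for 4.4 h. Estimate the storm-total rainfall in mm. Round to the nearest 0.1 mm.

Total = Σ Rᵢ Δtᵢ = 4 × 4.4
      = 17.6 = 17.6 mm.

total ≈ 17.6 mm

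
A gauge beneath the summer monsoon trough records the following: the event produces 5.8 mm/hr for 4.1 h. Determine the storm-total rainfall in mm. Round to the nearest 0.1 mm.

Total = Σ Rᵢ Δtᵢ = 5.8 × 4.1
      = 23.78 = 23.8 mm.

total ≈ 23.8 mm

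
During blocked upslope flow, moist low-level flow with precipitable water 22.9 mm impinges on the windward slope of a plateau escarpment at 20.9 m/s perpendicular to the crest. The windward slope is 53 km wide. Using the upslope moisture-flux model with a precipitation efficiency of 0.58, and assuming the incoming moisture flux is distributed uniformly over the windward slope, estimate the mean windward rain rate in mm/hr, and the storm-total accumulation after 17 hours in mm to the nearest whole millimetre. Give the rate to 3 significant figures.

Incoming column moisture flux per unit ridge length: F = V × PW = 20.9 × 22.9 = 478.61 mm·m/s.
Spread over the 53 km slope with efficiency ε = 0.58: R = ε·F/W = 0.58 × 478.61 / 53000 m = 5.238e-03 mm/s.
R = 5.238e-03 × 3600 = 18.9 mm/hr.
Over 17 h: total = 18.9 × 17 = 321.3 ≈ 321 mm.

R ≈ 18.9 mm/hr; total ≈ 321 mm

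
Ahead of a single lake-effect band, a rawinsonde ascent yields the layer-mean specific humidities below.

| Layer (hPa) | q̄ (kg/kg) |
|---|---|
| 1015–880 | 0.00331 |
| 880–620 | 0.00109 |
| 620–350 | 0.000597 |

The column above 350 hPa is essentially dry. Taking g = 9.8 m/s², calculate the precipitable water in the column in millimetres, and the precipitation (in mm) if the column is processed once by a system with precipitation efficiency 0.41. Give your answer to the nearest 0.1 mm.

Precipitable water is the column-integrated vapour mass per unit area: PW = (1/g) Σ q̄ Δp, with q in kg/kg and Δp in Pa (1 kg/m² of water = 1 mm).
Layer 1015–880 hPa: Δp = 135 hPa = 13500 Pa, q̄ = 0.00331 kg/kg → 0.00331 × 13500 / 9.8 = 4.56 mm
Layer 880–620 hPa: Δp = 260 hPa = 26000 Pa, q̄ = 0.00109 kg/kg → 0.00109 × 26000 / 9.8 = 2.89 mm
Layer 620–350 hPa: Δp = 270 hPa = 27000 Pa, q̄ = 0.000597 kg/kg → 0.000597 × 27000 / 9.8 = 1.64 mm
PW = 4.56 + 2.89 + 1.64 = 9.09 ≈ 9.1 mm.
Precipitation = ε × PW = 0.41 × 9.1 = 3.7 mm.

PW ≈ 9.1 mm; precipitation ≈ 3.7 mm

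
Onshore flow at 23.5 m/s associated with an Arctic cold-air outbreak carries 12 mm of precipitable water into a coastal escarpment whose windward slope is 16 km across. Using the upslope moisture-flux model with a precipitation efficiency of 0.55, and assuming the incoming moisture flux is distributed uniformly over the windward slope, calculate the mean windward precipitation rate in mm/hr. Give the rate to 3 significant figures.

R ≈ 34.9 mm/hr

Incoming column moisture flux per unit ridge length: F = V × PW = 23.5 × 12 = 282 mm·m/s.
Spread over the 16 km slope with efficiency ε = 0.55: R = ε·F/W = 0.55 × 282 / 16000 m = 9.694e-03 mm/s.
R = 9.694e-03 × 3600 = 34.9 mm/hr.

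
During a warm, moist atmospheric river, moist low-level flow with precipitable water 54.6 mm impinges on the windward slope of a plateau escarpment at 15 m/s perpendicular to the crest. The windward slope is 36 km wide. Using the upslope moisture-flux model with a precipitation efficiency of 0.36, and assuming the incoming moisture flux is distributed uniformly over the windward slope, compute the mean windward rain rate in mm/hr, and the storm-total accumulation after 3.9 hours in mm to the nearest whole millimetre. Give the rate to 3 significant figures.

R ≈ 29.5 mm/hr; total ≈ 115 mm

Incoming column moisture flux per unit ridge length: F = V × PW = 15 × 54.6 = 819 mm·m/s.
Spread over the 36 km slope with efficiency ε = 0.36: R = ε·F/W = 0.36 × 819 / 36000 m = 8.190e-03 mm/s.
R = 8.190e-03 × 3600 = 29.5 mm/hr.
Over 3.9 h: total = 29.5 × 3.9 = 115.05 ≈ 115 mm.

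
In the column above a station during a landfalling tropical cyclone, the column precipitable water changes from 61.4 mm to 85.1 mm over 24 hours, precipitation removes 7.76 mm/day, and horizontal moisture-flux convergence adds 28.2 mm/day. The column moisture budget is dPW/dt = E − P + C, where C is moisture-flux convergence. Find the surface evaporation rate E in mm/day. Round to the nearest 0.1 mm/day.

dPW/dt = (85.1 − 61.4) mm / (24/24 day) = +23.700 mm/day.
E = dPW/dt + P − C = (+23.700) + 7.76 − (28.2) = 3.3 mm/day.

E ≈ 3.3 mm/day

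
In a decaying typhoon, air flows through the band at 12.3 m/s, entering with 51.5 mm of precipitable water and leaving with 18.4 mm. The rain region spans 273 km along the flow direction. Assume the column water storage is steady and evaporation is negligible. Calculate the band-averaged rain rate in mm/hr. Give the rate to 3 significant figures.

R ≈ 5.37 mm/hr

Column moisture flux per unit crosswind length is F = V × PW.
Inflow: F_in = 12.3 × 51.5 = 633.45 mm·m/s
Outflow: F_out = 12.3 × 18.4 = 226.32 mm·m/s
Steady-state rate R = (F_in − F_out)/L = (633.45 − 226.32) / 273000 m = 1.491e-03 mm/s.
R = 1.491e-03 × 3600 = 5.37 mm/hr.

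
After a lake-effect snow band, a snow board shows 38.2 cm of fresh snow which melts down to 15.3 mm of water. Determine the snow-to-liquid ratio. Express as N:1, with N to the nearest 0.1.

Ratio = snow depth / SWE = 382 mm / 15.3 mm = 25.0, i.e. 25.0:1.

ratio ≈ 25.0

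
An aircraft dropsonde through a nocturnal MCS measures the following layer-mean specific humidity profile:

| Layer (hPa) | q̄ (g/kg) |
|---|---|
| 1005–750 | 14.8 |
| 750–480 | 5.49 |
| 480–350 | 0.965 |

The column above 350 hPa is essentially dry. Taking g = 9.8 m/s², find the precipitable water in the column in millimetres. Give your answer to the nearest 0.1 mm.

Precipitable water is the column-integrated vapour mass per unit area: PW = (1/g) Σ q̄ Δp, with q in kg/kg and Δp in Pa (1 kg/m² of water = 1 mm).
Layer 1005–750 hPa: Δp = 255 hPa = 25500 Pa, q̄ = 0.0148 kg/kg → 0.0148 × 25500 / 9.8 = 38.51 mm
Layer 750–480 hPa: Δp = 270 hPa = 27000 Pa, q̄ = 0.00549 kg/kg → 0.00549 × 27000 / 9.8 = 15.13 mm
Layer 480–350 hPa: Δp = 130 hPa = 13000 Pa, q̄ = 0.000965 kg/kg → 0.000965 × 13000 / 9.8 = 1.28 mm
PW = 38.51 + 15.13 + 1.28 = 54.92 ≈ 54.9 mm.

PW ≈ 54.9 mm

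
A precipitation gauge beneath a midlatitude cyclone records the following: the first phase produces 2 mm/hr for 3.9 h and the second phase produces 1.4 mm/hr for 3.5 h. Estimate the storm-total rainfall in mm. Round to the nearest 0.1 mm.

total ≈ 12.7 mm

Total = Σ Rᵢ Δtᵢ = 2 × 3.9 + 1.4 × 3.5
      = 7.8 + 4.9 = 12.7 mm.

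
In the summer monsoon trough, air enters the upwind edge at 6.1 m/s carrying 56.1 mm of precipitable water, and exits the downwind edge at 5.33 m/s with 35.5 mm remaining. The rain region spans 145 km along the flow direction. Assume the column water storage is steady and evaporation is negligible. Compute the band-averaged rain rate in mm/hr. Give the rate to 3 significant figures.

R ≈ 3.80 mm/hr

Column moisture flux per unit crosswind length is F = V × PW.
Inflow: F_in = 6.1 × 56.1 = 342.21 mm·m/s
Outflow: F_out = 5.33 × 35.5 = 189.215 mm·m/s
Steady-state rate R = (F_in − F_out)/L = (342.21 − 189.215) / 145000 m = 1.055e-03 mm/s.
R = 1.055e-03 × 3600 = 3.80 mm/hr.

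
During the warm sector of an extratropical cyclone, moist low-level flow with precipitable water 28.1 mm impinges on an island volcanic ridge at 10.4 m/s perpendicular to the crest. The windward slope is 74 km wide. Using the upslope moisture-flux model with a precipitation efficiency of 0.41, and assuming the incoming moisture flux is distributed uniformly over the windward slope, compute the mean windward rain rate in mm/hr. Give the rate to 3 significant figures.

Incoming column moisture flux per unit ridge length: F = V × PW = 10.4 × 28.1 = 292.24 mm·m/s.
Spread over the 74 km slope with efficiency ε = 0.41: R = ε·F/W = 0.41 × 292.24 / 74000 m = 1.619e-03 mm/s.
R = 1.619e-03 × 3600 = 5.83 mm/hr.

R ≈ 5.83 mm/hr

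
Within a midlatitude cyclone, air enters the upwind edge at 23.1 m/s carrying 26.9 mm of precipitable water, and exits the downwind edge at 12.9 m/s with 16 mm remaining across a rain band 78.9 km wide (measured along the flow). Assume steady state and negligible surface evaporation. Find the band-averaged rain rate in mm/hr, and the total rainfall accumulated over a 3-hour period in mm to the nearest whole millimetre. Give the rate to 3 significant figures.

Column moisture flux per unit crosswind length is F = V × PW.
Inflow: F_in = 23.1 × 26.9 = 621.39 mm·m/s
Outflow: F_out = 12.9 × 16 = 206.4 mm·m/s
Steady-state rate R = (F_in − F_out)/L = (621.39 − 206.4) / 78900 m = 5.260e-03 mm/s.
R = 5.260e-03 × 3600 = 18.9 mm/hr.
Over 3 h: total = 18.9 × 3 = 56.7 ≈ 57 mm.

R ≈ 18.9 mm/hr; total ≈ 57 mm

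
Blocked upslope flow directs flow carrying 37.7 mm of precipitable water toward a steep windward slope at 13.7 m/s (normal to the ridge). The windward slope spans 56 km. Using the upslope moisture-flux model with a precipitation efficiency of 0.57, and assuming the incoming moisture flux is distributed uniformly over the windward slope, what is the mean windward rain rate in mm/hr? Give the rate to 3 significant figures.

R ≈ 18.9 mm/hr

Incoming column moisture flux per unit ridge length: F = V × PW = 13.7 × 37.7 = 516.49 mm·m/s.
Spread over the 56 km slope with efficiency ε = 0.57: R = ε·F/W = 0.57 × 516.49 / 56000 m = 5.257e-03 mm/s.
R = 5.257e-03 × 3600 = 18.9 mm/hr.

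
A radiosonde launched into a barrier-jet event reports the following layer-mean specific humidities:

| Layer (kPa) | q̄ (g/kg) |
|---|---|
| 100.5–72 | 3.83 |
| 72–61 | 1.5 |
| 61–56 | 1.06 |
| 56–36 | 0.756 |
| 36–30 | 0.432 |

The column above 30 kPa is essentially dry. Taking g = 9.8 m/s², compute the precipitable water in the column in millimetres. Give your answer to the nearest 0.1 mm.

PW ≈ 15.2 mm

Precipitable water is the column-integrated vapour mass per unit area: PW = (1/g) Σ q̄ Δp, with q in kg/kg and Δp in Pa (1 kg/m² of water = 1 mm).
Layer 100.5–72 kPa: Δp = 285 hPa = 28500 Pa, q̄ = 0.00383 kg/kg → 0.00383 × 28500 / 9.8 = 11.14 mm
Layer 72–61 kPa: Δp = 110 hPa = 11000 Pa, q̄ = 0.0015 kg/kg → 0.0015 × 11000 / 9.8 = 1.68 mm
Layer 61–56 kPa: Δp = 50 hPa = 5000 Pa, q̄ = 0.00106 kg/kg → 0.00106 × 5000 / 9.8 = 0.54 mm
Layer 56–36 kPa: Δp = 200 hPa = 20000 Pa, q̄ = 0.000756 kg/kg → 0.000756 × 20000 / 9.8 = 1.54 mm
Layer 36–30 kPa: Δp = 60 hPa = 6000 Pa, q̄ = 0.000432 kg/kg → 0.000432 × 6000 / 9.8 = 0.26 mm
PW = 11.14 + 1.68 + 0.54 + 1.54 + 0.26 = 15.16 ≈ 15.2 mm.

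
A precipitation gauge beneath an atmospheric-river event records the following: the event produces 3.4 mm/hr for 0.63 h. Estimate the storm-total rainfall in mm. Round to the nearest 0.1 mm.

Total = Σ Rᵢ Δtᵢ = 3.4 × 0.63
      = 2.142 = 2.1 mm.

total ≈ 2.1 mm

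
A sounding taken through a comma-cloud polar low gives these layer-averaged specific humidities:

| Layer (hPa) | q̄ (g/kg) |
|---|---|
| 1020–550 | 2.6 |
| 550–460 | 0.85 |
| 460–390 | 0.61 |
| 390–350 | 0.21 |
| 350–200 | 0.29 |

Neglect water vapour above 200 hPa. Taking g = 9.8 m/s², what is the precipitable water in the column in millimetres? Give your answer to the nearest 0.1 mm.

PW ≈ 14.2 mm

Precipitable water is the column-integrated vapour mass per unit area: PW = (1/g) Σ q̄ Δp, with q in kg/kg and Δp in Pa (1 kg/m² of water = 1 mm).
Layer 1020–550 hPa: Δp = 470 hPa = 47000 Pa, q̄ = 0.0026 kg/kg → 0.0026 × 47000 / 9.8 = 12.47 mm
Layer 550–460 hPa: Δp = 90 hPa = 9000 Pa, q̄ = 0.00085 kg/kg → 0.00085 × 9000 / 9.8 = 0.78 mm
Layer 460–390 hPa: Δp = 70 hPa = 7000 Pa, q̄ = 0.00061 kg/kg → 0.00061 × 7000 / 9.8 = 0.44 mm
Layer 390–350 hPa: Δp = 40 hPa = 4000 Pa, q̄ = 0.00021 kg/kg → 0.00021 × 4000 / 9.8 = 0.09 mm
Layer 350–200 hPa: Δp = 150 hPa = 15000 Pa, q̄ = 0.00029 kg/kg → 0.00029 × 15000 / 9.8 = 0.44 mm
PW = 12.47 + 0.78 + 0.44 + 0.09 + 0.44 = 14.22 ≈ 14.2 mm.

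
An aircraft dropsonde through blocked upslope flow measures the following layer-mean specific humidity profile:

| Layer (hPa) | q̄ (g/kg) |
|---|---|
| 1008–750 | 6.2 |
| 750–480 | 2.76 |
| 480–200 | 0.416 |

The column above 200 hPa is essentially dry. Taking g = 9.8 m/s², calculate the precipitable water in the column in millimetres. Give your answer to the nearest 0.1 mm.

PW ≈ 25.1 mm

Precipitable water is the column-integrated vapour mass per unit area: PW = (1/g) Σ q̄ Δp, with q in kg/kg and Δp in Pa (1 kg/m² of water = 1 mm).
Layer 1008–750 hPa: Δp = 258 hPa = 25800 Pa, q̄ = 0.0062 kg/kg → 0.0062 × 25800 / 9.8 = 16.32 mm
Layer 750–480 hPa: Δp = 270 hPa = 27000 Pa, q̄ = 0.00276 kg/kg → 0.00276 × 27000 / 9.8 = 7.60 mm
Layer 480–200 hPa: Δp = 280 hPa = 28000 Pa, q̄ = 0.000416 kg/kg → 0.000416 × 28000 / 9.8 = 1.19 mm
PW = 16.32 + 7.60 + 1.19 = 25.11 ≈ 25.1 mm.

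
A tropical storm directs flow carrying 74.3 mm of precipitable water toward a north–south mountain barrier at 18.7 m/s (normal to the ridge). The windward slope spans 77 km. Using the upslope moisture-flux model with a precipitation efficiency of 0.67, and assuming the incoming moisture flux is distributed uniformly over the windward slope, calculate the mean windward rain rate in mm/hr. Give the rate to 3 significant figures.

Incoming column moisture flux per unit ridge length: F = V × PW = 18.7 × 74.3 = 1389.41 mm·m/s.
Spread over the 77 km slope with efficiency ε = 0.67: R = ε·F/W = 0.67 × 1389.41 / 77000 m = 1.209e-02 mm/s.
R = 1.209e-02 × 3600 = 43.5 mm/hr.

R ≈ 43.5 mm/hr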